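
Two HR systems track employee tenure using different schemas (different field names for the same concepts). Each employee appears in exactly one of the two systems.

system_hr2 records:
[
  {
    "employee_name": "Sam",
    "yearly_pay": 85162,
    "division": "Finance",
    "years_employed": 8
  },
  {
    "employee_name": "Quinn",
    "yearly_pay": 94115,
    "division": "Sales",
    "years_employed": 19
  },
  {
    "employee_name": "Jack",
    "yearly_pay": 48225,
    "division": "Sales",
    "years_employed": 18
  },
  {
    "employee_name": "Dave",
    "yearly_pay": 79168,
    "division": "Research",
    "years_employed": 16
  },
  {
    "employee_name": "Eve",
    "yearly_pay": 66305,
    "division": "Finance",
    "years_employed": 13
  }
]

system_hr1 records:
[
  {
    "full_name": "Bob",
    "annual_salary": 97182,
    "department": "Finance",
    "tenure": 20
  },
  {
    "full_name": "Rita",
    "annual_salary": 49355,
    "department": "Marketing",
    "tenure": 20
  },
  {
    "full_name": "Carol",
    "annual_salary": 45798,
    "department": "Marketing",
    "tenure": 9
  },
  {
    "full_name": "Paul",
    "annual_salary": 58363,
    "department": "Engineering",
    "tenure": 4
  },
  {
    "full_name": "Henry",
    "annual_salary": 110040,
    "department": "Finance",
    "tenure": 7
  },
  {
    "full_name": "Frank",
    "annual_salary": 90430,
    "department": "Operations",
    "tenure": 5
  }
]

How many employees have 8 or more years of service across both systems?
8

Reconcile schemas: "years_employed" (system_hr2) = "tenure" (system_hr1) = years of service

From system_hr2: 5 employees with >= 8 years
From system_hr1: 3 employees with >= 8 years

Total: 5 + 3 = 8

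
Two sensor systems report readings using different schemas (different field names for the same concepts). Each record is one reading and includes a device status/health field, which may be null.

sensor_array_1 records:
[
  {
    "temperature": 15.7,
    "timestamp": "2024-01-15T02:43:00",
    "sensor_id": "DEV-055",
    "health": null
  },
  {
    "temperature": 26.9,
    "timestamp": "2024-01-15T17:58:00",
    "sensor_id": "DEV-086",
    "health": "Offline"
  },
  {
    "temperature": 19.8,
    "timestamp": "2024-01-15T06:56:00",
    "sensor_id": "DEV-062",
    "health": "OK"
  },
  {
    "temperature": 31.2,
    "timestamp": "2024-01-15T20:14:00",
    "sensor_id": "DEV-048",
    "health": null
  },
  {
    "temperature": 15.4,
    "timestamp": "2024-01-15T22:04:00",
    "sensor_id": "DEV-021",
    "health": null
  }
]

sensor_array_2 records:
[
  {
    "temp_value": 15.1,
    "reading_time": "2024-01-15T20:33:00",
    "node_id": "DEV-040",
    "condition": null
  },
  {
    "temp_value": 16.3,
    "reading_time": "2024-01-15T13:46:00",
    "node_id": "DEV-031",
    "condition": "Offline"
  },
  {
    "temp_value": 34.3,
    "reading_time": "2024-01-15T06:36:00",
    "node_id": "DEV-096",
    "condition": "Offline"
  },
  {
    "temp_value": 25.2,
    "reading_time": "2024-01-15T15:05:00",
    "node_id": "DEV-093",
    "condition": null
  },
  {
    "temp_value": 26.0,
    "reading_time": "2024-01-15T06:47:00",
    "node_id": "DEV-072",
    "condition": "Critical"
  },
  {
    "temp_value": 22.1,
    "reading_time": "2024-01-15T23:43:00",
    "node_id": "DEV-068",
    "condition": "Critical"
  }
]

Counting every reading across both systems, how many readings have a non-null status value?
6

Schema mapping: "health" (sensor_array_1) = "condition" (sensor_array_2) = status

Non-null in sensor_array_1: 2
Non-null in sensor_array_2: 4

Total non-null: 2 + 4 = 6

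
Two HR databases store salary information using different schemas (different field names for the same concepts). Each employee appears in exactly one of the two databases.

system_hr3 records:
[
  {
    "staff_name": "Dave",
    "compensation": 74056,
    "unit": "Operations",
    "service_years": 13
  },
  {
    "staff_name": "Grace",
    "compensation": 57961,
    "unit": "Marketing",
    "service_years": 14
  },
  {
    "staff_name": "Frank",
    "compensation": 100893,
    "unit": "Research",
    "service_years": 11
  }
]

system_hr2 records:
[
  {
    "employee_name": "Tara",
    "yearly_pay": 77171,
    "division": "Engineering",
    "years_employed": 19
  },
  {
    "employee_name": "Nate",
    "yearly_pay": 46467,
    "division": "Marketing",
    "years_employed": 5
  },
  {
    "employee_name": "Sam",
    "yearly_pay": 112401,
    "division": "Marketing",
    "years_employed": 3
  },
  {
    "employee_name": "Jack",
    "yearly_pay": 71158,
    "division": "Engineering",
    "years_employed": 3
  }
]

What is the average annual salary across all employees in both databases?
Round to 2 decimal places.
77158.14

Schema mapping: "compensation" (system_hr3) = "yearly_pay" (system_hr2) = annual salary

All salaries: [74056, 57961, 100893, 77171, 46467, 112401, 71158]
Sum: 540107
Count: 7
Average: 540107 / 7 = 77158.14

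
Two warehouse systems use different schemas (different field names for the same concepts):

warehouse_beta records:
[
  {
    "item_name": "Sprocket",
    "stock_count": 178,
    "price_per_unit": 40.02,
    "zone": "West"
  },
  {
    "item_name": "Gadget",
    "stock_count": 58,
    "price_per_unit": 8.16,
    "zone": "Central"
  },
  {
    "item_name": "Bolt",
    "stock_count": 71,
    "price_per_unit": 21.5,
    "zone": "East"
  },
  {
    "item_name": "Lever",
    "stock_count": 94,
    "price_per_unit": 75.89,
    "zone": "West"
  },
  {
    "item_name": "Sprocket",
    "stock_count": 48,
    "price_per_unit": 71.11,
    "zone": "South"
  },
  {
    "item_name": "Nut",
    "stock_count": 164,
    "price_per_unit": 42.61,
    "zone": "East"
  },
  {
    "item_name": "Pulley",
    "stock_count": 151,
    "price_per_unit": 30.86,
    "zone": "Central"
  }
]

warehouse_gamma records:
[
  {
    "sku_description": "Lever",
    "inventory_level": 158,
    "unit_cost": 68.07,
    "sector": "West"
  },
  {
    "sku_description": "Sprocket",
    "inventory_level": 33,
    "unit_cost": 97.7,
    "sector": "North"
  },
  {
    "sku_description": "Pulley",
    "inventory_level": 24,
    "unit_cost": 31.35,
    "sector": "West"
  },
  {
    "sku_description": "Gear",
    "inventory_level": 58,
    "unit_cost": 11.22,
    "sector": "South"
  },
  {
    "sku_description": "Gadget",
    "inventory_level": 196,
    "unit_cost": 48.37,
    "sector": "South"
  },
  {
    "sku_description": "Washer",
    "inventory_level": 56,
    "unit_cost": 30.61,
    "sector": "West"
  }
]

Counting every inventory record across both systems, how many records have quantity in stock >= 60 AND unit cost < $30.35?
1

Schema mappings:
- "stock_count" (warehouse_beta) = "inventory_level" (warehouse_gamma) = quantity
- "price_per_unit" (warehouse_beta) = "unit_cost" (warehouse_gamma) = unit cost

Records meeting both conditions in warehouse_beta: 1
Records meeting both conditions in warehouse_gamma: 0

Total: 1 + 0 = 1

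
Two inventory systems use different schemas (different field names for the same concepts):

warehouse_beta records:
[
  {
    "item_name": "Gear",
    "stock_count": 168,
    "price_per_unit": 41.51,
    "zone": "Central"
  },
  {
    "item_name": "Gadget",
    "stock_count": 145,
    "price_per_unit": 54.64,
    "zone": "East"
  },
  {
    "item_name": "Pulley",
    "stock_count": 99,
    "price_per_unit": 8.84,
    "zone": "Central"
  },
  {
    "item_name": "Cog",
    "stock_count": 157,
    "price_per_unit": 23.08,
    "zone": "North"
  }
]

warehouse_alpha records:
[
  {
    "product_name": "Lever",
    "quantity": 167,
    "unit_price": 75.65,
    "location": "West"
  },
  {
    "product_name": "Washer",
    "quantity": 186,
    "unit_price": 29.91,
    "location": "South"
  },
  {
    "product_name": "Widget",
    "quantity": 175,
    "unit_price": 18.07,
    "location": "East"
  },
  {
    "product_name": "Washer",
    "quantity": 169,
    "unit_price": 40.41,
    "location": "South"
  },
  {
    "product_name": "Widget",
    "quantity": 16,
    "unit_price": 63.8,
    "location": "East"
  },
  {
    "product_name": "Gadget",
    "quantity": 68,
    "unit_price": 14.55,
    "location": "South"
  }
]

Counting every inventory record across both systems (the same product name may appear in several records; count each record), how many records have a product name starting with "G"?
3

Schema mapping: "item_name" (warehouse_beta) = "product_name" (warehouse_alpha) = product name

Records with product name starting with "G" in warehouse_beta: 2
Records with product name starting with "G" in warehouse_alpha: 1

Total: 2 + 1 = 3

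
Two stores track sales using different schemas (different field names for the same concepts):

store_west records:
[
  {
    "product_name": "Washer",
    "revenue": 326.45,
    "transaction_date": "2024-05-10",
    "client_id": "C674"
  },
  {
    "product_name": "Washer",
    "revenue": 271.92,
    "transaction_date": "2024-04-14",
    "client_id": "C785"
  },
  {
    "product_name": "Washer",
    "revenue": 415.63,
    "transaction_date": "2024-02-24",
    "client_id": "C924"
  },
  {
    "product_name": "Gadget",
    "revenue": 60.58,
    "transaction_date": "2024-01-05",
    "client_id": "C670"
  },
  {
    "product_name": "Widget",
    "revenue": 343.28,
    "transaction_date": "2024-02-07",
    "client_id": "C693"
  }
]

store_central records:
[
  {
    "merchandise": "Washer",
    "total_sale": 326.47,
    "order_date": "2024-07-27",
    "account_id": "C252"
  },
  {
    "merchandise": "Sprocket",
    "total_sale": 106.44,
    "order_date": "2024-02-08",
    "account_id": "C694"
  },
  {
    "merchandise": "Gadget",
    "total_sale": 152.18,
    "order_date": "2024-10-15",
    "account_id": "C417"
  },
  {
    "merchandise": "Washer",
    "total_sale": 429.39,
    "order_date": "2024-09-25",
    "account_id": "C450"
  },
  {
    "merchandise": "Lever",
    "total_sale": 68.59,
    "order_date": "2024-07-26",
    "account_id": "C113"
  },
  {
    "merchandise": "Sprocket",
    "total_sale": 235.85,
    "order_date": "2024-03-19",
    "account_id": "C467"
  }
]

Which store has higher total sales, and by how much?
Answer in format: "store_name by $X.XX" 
store_west by $98.94

Schema mapping: "revenue" (store_west) = "total_sale" (store_central) = sale amount

Total for store_west: 1417.86
Total for store_central: 1318.92

Difference: |1417.86 - 1318.92| = 98.94
store_west has higher sales by $98.94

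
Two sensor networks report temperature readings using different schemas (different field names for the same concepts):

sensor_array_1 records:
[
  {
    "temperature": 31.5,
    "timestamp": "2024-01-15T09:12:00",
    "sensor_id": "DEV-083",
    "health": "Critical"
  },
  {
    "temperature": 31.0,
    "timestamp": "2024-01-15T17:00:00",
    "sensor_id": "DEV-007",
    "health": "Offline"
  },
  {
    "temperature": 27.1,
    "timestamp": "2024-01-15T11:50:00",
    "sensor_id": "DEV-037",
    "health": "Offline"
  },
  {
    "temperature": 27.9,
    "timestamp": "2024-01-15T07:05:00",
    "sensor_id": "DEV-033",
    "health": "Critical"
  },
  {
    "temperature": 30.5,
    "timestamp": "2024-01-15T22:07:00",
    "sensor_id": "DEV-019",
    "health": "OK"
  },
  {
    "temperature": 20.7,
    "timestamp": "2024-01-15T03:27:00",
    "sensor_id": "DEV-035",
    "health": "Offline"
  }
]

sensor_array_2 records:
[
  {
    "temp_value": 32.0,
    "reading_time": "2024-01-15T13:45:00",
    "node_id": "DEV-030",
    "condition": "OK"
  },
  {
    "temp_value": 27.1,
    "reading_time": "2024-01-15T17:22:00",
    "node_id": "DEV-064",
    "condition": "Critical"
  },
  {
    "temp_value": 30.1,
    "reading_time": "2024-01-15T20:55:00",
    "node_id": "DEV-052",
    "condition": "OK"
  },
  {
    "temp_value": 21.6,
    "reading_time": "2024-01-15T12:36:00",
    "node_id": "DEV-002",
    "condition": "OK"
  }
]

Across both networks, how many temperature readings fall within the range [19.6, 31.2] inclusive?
8

Schema mapping: "temperature" (sensor_array_1) = "temp_value" (sensor_array_2) = temperature

Readings in [19.6, 31.2] from sensor_array_1: 5
Readings in [19.6, 31.2] from sensor_array_2: 3

Total count: 5 + 3 = 8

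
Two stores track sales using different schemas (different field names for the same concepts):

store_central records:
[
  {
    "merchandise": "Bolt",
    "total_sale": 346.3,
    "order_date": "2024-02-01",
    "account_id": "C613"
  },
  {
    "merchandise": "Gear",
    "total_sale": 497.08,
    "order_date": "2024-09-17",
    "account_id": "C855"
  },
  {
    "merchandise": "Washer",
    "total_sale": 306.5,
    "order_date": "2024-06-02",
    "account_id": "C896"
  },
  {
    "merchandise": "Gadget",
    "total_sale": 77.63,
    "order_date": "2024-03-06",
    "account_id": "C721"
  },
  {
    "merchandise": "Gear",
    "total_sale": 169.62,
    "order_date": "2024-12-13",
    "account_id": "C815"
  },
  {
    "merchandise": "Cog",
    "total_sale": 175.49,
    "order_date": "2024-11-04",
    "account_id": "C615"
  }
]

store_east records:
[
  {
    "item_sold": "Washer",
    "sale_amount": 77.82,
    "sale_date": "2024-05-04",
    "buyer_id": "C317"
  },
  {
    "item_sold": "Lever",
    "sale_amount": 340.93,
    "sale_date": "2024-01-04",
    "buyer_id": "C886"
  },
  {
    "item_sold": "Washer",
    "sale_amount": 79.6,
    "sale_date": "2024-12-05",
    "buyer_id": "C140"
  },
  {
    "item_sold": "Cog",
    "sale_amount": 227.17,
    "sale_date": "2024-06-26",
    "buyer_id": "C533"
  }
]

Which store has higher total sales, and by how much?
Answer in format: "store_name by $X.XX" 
store_central by $847.10

Schema mapping: "total_sale" (store_central) = "sale_amount" (store_east) = sale amount

Total for store_central: 1572.62
Total for store_east: 725.52

Difference: |1572.62 - 725.52| = 847.10
store_central has higher sales by $847.10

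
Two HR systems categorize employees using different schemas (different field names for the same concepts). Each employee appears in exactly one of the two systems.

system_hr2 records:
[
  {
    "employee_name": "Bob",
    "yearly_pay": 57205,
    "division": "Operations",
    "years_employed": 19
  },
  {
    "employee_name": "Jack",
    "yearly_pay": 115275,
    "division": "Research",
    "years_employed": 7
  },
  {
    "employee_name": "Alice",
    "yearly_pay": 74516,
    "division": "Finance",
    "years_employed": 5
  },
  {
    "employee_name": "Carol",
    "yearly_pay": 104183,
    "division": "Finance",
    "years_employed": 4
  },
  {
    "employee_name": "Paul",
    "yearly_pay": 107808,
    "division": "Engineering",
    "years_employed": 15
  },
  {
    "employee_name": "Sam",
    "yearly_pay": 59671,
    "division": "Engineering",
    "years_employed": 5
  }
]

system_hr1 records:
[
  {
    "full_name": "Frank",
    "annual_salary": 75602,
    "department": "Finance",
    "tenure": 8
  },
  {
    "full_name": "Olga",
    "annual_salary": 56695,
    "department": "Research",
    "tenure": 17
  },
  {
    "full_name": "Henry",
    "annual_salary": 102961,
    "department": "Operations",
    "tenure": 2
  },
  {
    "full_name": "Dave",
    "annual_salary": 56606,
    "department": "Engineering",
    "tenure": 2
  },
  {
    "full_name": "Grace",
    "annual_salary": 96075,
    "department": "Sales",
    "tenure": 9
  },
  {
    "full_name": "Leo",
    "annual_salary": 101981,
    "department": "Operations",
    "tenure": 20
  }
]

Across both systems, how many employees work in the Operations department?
3

Schema mapping: "division" (system_hr2) = "department" (system_hr1) = department

Operations employees in system_hr2: 1
Operations employees in system_hr1: 2

Total in Operations: 1 + 2 = 3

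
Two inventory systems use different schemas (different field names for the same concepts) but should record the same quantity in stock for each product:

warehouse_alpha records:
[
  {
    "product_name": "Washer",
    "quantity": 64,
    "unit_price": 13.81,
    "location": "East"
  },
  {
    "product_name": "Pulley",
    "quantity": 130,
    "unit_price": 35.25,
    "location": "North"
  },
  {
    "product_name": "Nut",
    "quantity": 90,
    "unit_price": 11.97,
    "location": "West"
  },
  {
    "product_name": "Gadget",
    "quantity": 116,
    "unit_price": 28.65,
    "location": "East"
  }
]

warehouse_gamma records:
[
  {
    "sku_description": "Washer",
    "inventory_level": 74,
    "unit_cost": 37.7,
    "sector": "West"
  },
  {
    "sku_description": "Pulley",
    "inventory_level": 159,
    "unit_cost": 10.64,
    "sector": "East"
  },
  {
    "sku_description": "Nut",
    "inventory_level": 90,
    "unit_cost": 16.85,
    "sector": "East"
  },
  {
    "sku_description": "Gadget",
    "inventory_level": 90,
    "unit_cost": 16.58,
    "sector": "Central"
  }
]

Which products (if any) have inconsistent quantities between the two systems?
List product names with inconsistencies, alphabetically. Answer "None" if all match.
Gadget, Pulley, Washer

Schema mappings:
- "product_name" (warehouse_alpha) = "sku_description" (warehouse_gamma) = product name
- "quantity" (warehouse_alpha) = "inventory_level" (warehouse_gamma) = quantity

Comparison:
  Washer: 64 vs 74 - MISMATCH
  Pulley: 130 vs 159 - MISMATCH
  Nut: 90 vs 90 - MATCH
  Gadget: 116 vs 90 - MISMATCH

Products with inconsistencies: Gadget, Pulley, Washer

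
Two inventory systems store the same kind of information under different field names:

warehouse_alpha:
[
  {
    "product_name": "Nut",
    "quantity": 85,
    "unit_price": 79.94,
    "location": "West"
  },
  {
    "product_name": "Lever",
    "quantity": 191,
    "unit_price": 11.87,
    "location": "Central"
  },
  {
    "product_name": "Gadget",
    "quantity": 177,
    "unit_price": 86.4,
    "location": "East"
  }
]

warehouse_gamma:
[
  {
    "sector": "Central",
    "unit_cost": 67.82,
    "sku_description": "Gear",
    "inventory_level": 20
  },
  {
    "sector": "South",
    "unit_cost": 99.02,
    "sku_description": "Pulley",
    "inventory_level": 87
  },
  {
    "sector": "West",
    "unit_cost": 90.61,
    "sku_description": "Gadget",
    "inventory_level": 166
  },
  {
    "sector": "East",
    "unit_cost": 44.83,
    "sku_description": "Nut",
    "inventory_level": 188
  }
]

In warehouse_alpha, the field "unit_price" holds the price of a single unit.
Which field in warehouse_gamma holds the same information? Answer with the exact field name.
unit_cost

In warehouse_alpha, "unit_price" holds the price of a single unit.
The fields in warehouse_gamma are: "sector", "unit_cost", "sku_description", "inventory_level".
"unit_cost" is the match: the name refers to the same concept and its values are decimal currency amounts (e.g. 67.82, 99.02).
The other fields ("sector", "sku_description", "inventory_level") hold different kinds of data.

So "unit_price" in warehouse_alpha corresponds to "unit_cost" in warehouse_gamma.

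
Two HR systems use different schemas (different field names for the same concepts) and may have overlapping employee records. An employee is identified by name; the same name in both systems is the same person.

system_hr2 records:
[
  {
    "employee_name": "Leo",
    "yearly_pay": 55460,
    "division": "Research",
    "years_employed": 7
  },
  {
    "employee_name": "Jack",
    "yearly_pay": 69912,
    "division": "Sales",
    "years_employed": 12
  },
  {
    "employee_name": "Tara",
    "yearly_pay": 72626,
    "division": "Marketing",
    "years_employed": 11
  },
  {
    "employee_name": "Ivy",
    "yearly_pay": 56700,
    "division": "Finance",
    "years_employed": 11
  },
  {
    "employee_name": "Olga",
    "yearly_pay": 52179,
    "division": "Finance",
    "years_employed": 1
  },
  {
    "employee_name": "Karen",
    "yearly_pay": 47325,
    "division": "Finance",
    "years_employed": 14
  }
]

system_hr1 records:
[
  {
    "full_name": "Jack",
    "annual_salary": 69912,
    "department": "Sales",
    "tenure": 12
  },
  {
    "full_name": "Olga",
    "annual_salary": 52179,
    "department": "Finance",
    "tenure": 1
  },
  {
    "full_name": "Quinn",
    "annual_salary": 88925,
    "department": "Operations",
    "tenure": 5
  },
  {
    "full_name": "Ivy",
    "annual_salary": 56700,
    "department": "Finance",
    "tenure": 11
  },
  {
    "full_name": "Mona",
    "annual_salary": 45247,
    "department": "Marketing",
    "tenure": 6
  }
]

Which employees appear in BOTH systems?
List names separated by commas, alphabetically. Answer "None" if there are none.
Ivy, Jack, Olga

Schema mapping: "employee_name" (system_hr2) = "full_name" (system_hr1) = employee name

Names in system_hr2: ['Ivy', 'Jack', 'Karen', 'Leo', 'Olga', 'Tara']
Names in system_hr1: ['Ivy', 'Jack', 'Mona', 'Olga', 'Quinn']

Intersection: ['Ivy', 'Jack', 'Olga']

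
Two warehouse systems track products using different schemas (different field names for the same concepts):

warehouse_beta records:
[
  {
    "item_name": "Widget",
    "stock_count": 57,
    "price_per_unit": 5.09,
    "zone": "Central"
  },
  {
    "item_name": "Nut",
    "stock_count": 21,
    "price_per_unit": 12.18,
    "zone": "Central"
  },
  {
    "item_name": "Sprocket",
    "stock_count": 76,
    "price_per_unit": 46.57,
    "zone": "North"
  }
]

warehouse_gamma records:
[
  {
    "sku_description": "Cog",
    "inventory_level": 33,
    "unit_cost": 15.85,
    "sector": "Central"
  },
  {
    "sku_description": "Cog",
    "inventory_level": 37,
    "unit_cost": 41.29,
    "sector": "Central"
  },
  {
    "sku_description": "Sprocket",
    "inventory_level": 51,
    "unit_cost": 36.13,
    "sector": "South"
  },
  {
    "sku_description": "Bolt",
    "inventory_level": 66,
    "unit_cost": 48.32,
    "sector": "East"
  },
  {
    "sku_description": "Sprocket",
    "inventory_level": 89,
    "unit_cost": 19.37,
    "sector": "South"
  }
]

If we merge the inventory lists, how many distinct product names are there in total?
5

Schema mapping: "item_name" (warehouse_beta) = "sku_description" (warehouse_gamma) = product name

Products in warehouse_beta: ['Nut', 'Sprocket', 'Widget']
Products in warehouse_gamma: ['Bolt', 'Cog', 'Sprocket']

Union (unique products): ['Bolt', 'Cog', 'Nut', 'Sprocket', 'Widget']
Count: 5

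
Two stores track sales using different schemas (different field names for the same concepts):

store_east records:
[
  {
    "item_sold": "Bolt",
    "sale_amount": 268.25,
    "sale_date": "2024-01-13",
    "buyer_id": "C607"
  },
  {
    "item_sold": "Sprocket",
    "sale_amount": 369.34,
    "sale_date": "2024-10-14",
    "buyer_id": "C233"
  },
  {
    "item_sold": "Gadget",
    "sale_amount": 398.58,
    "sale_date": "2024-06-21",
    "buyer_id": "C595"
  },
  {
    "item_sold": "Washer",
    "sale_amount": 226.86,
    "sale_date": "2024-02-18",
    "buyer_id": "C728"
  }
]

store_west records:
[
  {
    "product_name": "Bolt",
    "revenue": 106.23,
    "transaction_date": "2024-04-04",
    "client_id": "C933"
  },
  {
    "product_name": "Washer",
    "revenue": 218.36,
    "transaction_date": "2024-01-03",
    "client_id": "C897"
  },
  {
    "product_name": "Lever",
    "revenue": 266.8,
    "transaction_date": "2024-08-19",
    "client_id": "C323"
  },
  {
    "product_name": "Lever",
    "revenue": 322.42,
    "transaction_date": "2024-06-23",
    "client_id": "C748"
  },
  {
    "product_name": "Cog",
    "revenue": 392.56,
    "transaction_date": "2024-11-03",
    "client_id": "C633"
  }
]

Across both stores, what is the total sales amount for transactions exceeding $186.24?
2463.17

Schema mapping: "sale_amount" (store_east) = "revenue" (store_west) = sale amount

Sum of sales > $186.24 in store_east: 1263.03
Sum of sales > $186.24 in store_west: 1200.14

Total: 1263.03 + 1200.14 = 2463.17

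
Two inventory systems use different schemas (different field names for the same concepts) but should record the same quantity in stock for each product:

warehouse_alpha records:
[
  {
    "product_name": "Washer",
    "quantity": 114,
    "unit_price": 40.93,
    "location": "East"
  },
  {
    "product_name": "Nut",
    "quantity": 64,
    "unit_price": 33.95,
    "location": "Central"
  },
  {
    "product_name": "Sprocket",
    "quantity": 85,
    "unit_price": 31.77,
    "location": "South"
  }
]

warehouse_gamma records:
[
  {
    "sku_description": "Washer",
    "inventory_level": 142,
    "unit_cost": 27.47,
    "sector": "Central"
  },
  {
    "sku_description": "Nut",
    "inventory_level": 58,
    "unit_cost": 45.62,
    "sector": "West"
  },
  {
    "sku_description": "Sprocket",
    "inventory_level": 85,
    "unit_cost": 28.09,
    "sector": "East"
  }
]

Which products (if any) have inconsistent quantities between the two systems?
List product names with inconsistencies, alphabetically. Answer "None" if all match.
Nut, Washer

Schema mappings:
- "product_name" (warehouse_alpha) = "sku_description" (warehouse_gamma) = product name
- "quantity" (warehouse_alpha) = "inventory_level" (warehouse_gamma) = quantity

Comparison:
  Washer: 114 vs 142 - MISMATCH
  Nut: 64 vs 58 - MISMATCH
  Sprocket: 85 vs 85 - MATCH

Products with inconsistencies: Nut, Washer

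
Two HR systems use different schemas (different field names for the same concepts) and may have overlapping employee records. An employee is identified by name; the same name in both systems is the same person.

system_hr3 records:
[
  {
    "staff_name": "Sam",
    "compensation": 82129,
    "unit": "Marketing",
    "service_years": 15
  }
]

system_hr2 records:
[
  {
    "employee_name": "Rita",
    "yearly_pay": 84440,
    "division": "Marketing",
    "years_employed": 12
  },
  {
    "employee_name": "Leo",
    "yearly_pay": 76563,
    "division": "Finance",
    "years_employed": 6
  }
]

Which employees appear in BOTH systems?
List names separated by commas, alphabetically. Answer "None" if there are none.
None

Schema mapping: "staff_name" (system_hr3) = "employee_name" (system_hr2) = employee name

Names in system_hr3: ['Sam']
Names in system_hr2: ['Leo', 'Rita']

Intersection: None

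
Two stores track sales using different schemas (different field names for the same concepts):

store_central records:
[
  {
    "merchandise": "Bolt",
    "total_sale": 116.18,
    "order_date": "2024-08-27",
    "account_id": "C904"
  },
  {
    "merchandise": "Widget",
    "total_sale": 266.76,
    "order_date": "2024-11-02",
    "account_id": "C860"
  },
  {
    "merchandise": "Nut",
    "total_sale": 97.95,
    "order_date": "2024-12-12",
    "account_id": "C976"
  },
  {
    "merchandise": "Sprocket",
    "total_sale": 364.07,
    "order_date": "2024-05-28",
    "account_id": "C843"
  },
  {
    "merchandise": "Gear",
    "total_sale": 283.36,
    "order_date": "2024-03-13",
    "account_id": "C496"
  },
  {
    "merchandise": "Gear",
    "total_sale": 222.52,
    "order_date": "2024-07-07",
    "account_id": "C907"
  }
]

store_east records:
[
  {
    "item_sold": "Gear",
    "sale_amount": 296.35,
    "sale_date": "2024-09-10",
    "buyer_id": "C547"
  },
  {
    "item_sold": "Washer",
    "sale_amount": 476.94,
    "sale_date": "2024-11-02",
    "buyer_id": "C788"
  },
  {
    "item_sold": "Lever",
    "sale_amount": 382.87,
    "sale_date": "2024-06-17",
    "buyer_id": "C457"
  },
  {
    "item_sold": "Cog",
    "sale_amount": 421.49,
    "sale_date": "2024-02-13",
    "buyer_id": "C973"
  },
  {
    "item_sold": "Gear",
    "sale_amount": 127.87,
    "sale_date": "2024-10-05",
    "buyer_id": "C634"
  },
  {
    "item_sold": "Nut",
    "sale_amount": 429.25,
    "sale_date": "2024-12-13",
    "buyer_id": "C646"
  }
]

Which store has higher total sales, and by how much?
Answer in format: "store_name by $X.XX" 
store_east by $783.93

Schema mapping: "total_sale" (store_central) = "sale_amount" (store_east) = sale amount

Total for store_central: 1350.84
Total for store_east: 2134.77

Difference: |1350.84 - 2134.77| = 783.93
store_east has higher sales by $783.93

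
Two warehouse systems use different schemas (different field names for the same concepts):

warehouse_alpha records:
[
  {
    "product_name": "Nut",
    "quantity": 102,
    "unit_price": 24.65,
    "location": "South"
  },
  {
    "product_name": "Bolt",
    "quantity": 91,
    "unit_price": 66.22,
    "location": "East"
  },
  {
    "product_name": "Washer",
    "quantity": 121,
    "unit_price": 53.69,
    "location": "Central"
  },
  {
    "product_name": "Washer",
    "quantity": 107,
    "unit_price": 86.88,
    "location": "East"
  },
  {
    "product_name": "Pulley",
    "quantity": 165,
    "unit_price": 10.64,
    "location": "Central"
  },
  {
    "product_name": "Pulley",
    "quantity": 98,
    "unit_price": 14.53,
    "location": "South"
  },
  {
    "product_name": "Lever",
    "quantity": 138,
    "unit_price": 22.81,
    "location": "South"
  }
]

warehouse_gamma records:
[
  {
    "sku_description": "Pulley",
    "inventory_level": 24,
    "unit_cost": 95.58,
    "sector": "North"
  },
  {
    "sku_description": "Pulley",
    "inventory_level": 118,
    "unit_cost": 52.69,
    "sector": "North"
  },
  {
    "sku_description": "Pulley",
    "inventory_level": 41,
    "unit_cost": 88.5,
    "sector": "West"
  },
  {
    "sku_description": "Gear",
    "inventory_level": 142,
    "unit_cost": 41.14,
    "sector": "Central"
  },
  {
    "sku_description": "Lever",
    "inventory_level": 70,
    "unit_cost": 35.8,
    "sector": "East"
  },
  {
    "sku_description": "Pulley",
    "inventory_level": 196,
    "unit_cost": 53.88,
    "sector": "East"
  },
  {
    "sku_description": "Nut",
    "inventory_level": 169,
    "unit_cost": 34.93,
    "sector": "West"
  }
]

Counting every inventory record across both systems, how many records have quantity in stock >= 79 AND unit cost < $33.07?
4

Schema mappings:
- "quantity" (warehouse_alpha) = "inventory_level" (warehouse_gamma) = quantity
- "unit_price" (warehouse_alpha) = "unit_cost" (warehouse_gamma) = unit cost

Records meeting both conditions in warehouse_alpha: 4
Records meeting both conditions in warehouse_gamma: 0

Total: 4 + 0 = 4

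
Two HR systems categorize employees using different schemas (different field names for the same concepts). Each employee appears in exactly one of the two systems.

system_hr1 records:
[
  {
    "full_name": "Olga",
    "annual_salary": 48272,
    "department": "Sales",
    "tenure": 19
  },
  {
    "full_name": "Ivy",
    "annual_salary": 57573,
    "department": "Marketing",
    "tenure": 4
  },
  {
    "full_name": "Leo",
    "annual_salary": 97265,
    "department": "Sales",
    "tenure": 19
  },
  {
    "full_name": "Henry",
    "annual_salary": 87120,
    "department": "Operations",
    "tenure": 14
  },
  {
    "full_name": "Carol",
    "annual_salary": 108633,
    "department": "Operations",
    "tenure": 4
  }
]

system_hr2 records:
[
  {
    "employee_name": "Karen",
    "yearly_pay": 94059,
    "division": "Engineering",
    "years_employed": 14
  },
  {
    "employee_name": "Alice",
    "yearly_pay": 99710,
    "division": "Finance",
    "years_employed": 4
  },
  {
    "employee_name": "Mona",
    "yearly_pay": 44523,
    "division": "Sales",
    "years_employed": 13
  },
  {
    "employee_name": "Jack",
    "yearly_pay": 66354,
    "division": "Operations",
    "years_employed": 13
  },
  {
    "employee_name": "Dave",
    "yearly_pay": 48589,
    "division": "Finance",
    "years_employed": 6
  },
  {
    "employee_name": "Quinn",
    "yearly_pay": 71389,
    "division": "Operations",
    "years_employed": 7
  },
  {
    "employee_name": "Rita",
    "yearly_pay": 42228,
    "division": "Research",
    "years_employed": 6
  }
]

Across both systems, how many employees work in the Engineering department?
1

Schema mapping: "department" (system_hr1) = "division" (system_hr2) = department

Engineering employees in system_hr1: 0
Engineering employees in system_hr2: 1

Total in Engineering: 0 + 1 = 1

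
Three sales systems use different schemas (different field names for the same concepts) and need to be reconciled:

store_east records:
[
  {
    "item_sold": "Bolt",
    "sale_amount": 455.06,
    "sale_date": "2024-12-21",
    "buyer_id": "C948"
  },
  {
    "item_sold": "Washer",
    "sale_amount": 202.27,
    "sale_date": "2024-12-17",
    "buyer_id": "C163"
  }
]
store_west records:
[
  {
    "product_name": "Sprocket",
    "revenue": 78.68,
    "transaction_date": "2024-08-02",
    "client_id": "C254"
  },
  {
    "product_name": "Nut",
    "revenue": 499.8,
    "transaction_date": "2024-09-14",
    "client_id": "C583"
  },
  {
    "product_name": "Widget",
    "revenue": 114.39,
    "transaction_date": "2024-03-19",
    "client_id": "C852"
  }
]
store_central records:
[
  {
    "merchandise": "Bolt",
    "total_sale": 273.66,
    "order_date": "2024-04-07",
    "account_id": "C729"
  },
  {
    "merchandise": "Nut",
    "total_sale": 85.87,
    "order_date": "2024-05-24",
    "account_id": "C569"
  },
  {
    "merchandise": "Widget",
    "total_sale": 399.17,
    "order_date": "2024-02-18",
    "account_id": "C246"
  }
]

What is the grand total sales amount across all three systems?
2108.9

Schema reconciliation - all amount fields map to sale amount:

store_east (sale_amount): 657.33
store_west (revenue): 692.87
store_central (total_sale): 758.7

Grand total: 2108.9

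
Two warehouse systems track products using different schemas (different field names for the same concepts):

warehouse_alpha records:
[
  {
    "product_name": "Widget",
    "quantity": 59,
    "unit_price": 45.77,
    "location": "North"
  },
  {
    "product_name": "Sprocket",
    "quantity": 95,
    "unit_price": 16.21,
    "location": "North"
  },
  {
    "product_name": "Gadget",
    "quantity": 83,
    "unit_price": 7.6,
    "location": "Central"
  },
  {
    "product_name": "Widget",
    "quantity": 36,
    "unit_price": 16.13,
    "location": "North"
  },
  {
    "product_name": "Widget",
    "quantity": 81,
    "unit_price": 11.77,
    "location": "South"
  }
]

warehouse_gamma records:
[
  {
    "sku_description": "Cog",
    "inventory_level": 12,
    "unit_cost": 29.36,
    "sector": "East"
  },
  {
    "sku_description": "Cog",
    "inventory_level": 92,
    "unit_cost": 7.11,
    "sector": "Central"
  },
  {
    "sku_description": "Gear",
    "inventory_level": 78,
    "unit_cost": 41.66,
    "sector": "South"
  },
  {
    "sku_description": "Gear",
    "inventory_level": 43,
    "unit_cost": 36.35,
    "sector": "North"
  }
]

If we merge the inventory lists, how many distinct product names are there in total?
5

Schema mapping: "product_name" (warehouse_alpha) = "sku_description" (warehouse_gamma) = product name

Products in warehouse_alpha: ['Gadget', 'Sprocket', 'Widget']
Products in warehouse_gamma: ['Cog', 'Gear']

Union (unique products): ['Cog', 'Gadget', 'Gear', 'Sprocket', 'Widget']
Count: 5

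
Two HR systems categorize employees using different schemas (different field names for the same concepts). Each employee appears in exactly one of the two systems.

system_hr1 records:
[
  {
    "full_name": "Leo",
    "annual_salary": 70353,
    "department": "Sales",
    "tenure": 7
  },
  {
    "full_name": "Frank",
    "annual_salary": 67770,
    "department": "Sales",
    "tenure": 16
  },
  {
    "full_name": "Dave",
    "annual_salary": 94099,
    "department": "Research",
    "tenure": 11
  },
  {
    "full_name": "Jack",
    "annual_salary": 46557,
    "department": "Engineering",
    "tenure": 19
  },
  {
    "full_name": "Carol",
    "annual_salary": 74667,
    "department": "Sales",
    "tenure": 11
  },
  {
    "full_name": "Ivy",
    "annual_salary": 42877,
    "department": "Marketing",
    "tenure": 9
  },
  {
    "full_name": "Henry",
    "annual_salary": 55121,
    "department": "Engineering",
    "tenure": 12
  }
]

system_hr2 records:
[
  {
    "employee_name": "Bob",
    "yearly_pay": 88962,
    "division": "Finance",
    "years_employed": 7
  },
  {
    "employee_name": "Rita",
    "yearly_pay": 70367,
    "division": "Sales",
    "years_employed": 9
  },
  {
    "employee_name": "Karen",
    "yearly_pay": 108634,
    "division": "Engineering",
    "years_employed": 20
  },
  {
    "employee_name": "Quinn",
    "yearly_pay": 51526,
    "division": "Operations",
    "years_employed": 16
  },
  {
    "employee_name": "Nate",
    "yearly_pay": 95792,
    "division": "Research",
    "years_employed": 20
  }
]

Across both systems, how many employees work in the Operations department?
1

Schema mapping: "department" (system_hr1) = "division" (system_hr2) = department

Operations employees in system_hr1: 0
Operations employees in system_hr2: 1

Total in Operations: 0 + 1 = 1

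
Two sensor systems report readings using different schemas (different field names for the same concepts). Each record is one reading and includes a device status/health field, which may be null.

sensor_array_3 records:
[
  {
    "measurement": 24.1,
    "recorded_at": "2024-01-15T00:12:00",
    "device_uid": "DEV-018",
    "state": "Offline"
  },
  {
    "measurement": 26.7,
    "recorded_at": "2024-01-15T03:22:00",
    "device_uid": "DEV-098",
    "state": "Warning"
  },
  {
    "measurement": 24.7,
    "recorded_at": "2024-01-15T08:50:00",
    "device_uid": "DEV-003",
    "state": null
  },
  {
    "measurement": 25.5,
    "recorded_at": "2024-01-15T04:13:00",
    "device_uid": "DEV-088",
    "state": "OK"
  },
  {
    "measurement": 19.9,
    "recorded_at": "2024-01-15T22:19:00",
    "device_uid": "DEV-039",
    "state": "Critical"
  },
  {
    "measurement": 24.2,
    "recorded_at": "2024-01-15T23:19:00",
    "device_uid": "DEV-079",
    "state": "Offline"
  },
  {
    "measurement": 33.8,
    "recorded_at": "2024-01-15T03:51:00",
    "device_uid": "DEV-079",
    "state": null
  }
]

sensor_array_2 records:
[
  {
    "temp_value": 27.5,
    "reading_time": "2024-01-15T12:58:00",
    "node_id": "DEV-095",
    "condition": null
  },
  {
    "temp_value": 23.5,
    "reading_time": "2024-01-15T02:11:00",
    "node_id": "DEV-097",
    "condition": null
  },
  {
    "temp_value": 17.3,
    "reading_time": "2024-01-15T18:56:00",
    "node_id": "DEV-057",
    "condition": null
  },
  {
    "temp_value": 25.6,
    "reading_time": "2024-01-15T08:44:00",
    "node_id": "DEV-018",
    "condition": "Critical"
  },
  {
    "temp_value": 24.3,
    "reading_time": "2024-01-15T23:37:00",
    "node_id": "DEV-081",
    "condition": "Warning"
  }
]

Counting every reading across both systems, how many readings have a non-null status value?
7

Schema mapping: "state" (sensor_array_3) = "condition" (sensor_array_2) = status

Non-null in sensor_array_3: 5
Non-null in sensor_array_2: 2

Total non-null: 5 + 2 = 7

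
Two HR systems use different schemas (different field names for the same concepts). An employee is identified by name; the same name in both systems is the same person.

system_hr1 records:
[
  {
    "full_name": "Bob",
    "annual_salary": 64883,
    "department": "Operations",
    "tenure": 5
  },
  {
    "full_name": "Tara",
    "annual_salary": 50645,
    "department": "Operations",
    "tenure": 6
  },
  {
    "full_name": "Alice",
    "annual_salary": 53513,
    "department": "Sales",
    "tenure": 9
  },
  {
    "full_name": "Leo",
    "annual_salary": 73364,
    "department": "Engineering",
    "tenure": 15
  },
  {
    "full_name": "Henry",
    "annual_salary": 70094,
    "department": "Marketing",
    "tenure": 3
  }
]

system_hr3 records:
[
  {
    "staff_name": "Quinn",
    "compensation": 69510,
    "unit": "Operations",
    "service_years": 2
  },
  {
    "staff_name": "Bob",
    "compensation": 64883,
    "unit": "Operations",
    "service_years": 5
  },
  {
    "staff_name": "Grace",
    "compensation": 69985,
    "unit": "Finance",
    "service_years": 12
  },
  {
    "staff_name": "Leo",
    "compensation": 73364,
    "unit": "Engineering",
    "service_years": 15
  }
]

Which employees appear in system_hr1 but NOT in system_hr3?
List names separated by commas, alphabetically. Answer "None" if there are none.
Alice, Henry, Tara

Schema mapping: "full_name" (system_hr1) = "staff_name" (system_hr3) = employee name

Names in system_hr1: ['Alice', 'Bob', 'Henry', 'Leo', 'Tara']
Names in system_hr3: ['Bob', 'Grace', 'Leo', 'Quinn']

In system_hr1 but not system_hr3: ['Alice', 'Henry', 'Tara']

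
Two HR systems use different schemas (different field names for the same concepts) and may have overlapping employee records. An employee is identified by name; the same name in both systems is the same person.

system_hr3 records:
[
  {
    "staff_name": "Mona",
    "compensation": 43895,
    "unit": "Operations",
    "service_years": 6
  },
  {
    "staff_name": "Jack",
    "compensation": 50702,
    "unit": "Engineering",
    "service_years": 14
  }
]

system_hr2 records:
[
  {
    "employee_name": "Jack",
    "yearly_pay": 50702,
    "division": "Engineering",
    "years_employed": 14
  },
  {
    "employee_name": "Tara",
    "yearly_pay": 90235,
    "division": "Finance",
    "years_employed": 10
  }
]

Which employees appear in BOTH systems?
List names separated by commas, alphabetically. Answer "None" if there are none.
Jack

Schema mapping: "staff_name" (system_hr3) = "employee_name" (system_hr2) = employee name

Names in system_hr3: ['Jack', 'Mona']
Names in system_hr2: ['Jack', 'Tara']

Intersection: ['Jack']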